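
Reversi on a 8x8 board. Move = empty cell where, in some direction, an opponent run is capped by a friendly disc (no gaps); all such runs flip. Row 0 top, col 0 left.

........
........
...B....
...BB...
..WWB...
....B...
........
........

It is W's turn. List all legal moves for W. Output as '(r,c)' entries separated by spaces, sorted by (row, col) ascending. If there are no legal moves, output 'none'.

(1,2): no bracket -> illegal
(1,3): flips 2 -> legal
(1,4): no bracket -> illegal
(2,2): no bracket -> illegal
(2,4): flips 1 -> legal
(2,5): flips 1 -> legal
(3,2): no bracket -> illegal
(3,5): no bracket -> illegal
(4,5): flips 1 -> legal
(5,3): no bracket -> illegal
(5,5): no bracket -> illegal
(6,3): no bracket -> illegal
(6,4): no bracket -> illegal
(6,5): flips 1 -> legal

Answer: (1,3) (2,4) (2,5) (4,5) (6,5)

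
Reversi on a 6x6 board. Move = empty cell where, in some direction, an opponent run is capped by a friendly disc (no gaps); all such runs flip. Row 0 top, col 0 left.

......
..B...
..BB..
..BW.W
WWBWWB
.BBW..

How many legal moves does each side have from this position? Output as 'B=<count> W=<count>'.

Answer: B=8 W=7

Derivation:
-- B to move --
(2,4): flips 1 -> legal
(2,5): flips 1 -> legal
(3,0): flips 1 -> legal
(3,1): flips 1 -> legal
(3,4): flips 2 -> legal
(5,0): flips 1 -> legal
(5,4): flips 2 -> legal
(5,5): flips 2 -> legal
B mobility = 8
-- W to move --
(0,1): no bracket -> illegal
(0,2): no bracket -> illegal
(0,3): no bracket -> illegal
(1,1): flips 1 -> legal
(1,3): flips 1 -> legal
(1,4): flips 2 -> legal
(2,1): flips 1 -> legal
(2,4): no bracket -> illegal
(3,1): flips 2 -> legal
(3,4): no bracket -> illegal
(5,0): flips 2 -> legal
(5,4): no bracket -> illegal
(5,5): flips 1 -> legal
W mobility = 7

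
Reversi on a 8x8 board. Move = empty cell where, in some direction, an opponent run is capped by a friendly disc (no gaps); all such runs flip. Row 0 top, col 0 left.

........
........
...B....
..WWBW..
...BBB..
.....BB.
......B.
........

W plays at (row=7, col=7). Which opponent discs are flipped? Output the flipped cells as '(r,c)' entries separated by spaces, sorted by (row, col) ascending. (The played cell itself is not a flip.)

Dir NW: opp run (6,6) (5,5) (4,4) capped by W -> flip
Dir N: first cell '.' (not opp) -> no flip
Dir NE: edge -> no flip
Dir W: first cell '.' (not opp) -> no flip
Dir E: edge -> no flip
Dir SW: edge -> no flip
Dir S: edge -> no flip
Dir SE: edge -> no flip

Answer: (4,4) (5,5) (6,6)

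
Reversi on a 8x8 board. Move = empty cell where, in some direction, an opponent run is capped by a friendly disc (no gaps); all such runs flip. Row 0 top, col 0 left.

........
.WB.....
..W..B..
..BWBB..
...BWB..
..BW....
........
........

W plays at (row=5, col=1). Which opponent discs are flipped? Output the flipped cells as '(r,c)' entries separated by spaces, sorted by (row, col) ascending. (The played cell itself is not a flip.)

Dir NW: first cell '.' (not opp) -> no flip
Dir N: first cell '.' (not opp) -> no flip
Dir NE: first cell '.' (not opp) -> no flip
Dir W: first cell '.' (not opp) -> no flip
Dir E: opp run (5,2) capped by W -> flip
Dir SW: first cell '.' (not opp) -> no flip
Dir S: first cell '.' (not opp) -> no flip
Dir SE: first cell '.' (not opp) -> no flip

Answer: (5,2)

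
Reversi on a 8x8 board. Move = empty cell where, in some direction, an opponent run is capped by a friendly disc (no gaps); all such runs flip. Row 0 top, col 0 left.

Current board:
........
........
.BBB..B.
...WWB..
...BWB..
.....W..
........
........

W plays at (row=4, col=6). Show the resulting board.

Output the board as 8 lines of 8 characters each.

Answer: ........
........
.BBB..B.
...WWB..
...BWWW.
.....W..
........
........

Derivation:
Place W at (4,6); scan 8 dirs for brackets.
Dir NW: opp run (3,5), next='.' -> no flip
Dir N: first cell '.' (not opp) -> no flip
Dir NE: first cell '.' (not opp) -> no flip
Dir W: opp run (4,5) capped by W -> flip
Dir E: first cell '.' (not opp) -> no flip
Dir SW: first cell 'W' (not opp) -> no flip
Dir S: first cell '.' (not opp) -> no flip
Dir SE: first cell '.' (not opp) -> no flip
All flips: (4,5)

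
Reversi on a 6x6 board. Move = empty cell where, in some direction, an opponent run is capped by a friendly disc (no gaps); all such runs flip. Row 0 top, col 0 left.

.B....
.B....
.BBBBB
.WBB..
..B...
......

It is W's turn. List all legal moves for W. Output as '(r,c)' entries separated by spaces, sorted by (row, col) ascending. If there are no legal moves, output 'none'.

Answer: (1,3) (3,4) (5,3)

Derivation:
(0,0): no bracket -> illegal
(0,2): no bracket -> illegal
(1,0): no bracket -> illegal
(1,2): no bracket -> illegal
(1,3): flips 1 -> legal
(1,4): no bracket -> illegal
(1,5): no bracket -> illegal
(2,0): no bracket -> illegal
(3,0): no bracket -> illegal
(3,4): flips 2 -> legal
(3,5): no bracket -> illegal
(4,1): no bracket -> illegal
(4,3): no bracket -> illegal
(4,4): no bracket -> illegal
(5,1): no bracket -> illegal
(5,2): no bracket -> illegal
(5,3): flips 1 -> legal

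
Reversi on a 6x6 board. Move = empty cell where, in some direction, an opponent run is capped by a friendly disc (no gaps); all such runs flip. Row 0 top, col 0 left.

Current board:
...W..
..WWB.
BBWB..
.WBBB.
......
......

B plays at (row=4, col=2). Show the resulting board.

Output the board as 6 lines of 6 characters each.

Answer: ...W..
..WWB.
BBWB..
.BBBB.
..B...
......

Derivation:
Place B at (4,2); scan 8 dirs for brackets.
Dir NW: opp run (3,1) capped by B -> flip
Dir N: first cell 'B' (not opp) -> no flip
Dir NE: first cell 'B' (not opp) -> no flip
Dir W: first cell '.' (not opp) -> no flip
Dir E: first cell '.' (not opp) -> no flip
Dir SW: first cell '.' (not opp) -> no flip
Dir S: first cell '.' (not opp) -> no flip
Dir SE: first cell '.' (not opp) -> no flip
All flips: (3,1)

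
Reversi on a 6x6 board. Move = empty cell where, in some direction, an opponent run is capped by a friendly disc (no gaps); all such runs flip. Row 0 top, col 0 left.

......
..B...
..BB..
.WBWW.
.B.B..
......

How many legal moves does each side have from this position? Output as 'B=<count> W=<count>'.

Answer: B=7 W=6

Derivation:
-- B to move --
(2,0): no bracket -> illegal
(2,1): flips 1 -> legal
(2,4): no bracket -> illegal
(2,5): flips 1 -> legal
(3,0): flips 1 -> legal
(3,5): flips 2 -> legal
(4,0): flips 1 -> legal
(4,2): no bracket -> illegal
(4,4): flips 1 -> legal
(4,5): flips 1 -> legal
B mobility = 7
-- W to move --
(0,1): flips 2 -> legal
(0,2): no bracket -> illegal
(0,3): no bracket -> illegal
(1,1): flips 1 -> legal
(1,3): flips 2 -> legal
(1,4): no bracket -> illegal
(2,1): no bracket -> illegal
(2,4): no bracket -> illegal
(3,0): no bracket -> illegal
(4,0): no bracket -> illegal
(4,2): no bracket -> illegal
(4,4): no bracket -> illegal
(5,0): no bracket -> illegal
(5,1): flips 1 -> legal
(5,2): flips 1 -> legal
(5,3): flips 1 -> legal
(5,4): no bracket -> illegal
W mobility = 6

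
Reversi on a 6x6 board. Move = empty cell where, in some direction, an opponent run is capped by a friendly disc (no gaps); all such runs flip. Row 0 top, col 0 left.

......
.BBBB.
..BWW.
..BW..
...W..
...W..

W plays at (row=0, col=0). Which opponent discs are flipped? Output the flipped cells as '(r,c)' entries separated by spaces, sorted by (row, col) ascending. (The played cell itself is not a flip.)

Answer: (1,1) (2,2)

Derivation:
Dir NW: edge -> no flip
Dir N: edge -> no flip
Dir NE: edge -> no flip
Dir W: edge -> no flip
Dir E: first cell '.' (not opp) -> no flip
Dir SW: edge -> no flip
Dir S: first cell '.' (not opp) -> no flip
Dir SE: opp run (1,1) (2,2) capped by W -> flip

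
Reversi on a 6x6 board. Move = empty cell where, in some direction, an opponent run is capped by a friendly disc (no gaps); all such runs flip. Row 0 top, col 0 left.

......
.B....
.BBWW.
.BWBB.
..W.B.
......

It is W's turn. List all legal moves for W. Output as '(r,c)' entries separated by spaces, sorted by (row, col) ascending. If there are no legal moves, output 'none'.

(0,0): no bracket -> illegal
(0,1): no bracket -> illegal
(0,2): no bracket -> illegal
(1,0): flips 1 -> legal
(1,2): flips 1 -> legal
(1,3): no bracket -> illegal
(2,0): flips 3 -> legal
(2,5): no bracket -> illegal
(3,0): flips 1 -> legal
(3,5): flips 2 -> legal
(4,0): no bracket -> illegal
(4,1): no bracket -> illegal
(4,3): flips 1 -> legal
(4,5): flips 1 -> legal
(5,3): no bracket -> illegal
(5,4): flips 2 -> legal
(5,5): no bracket -> illegal

Answer: (1,0) (1,2) (2,0) (3,0) (3,5) (4,3) (4,5) (5,4)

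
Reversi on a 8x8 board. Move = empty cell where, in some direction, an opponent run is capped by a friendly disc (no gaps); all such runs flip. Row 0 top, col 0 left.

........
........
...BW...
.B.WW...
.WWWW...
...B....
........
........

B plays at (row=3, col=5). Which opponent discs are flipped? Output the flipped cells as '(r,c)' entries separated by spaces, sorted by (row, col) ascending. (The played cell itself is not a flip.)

Dir NW: opp run (2,4), next='.' -> no flip
Dir N: first cell '.' (not opp) -> no flip
Dir NE: first cell '.' (not opp) -> no flip
Dir W: opp run (3,4) (3,3), next='.' -> no flip
Dir E: first cell '.' (not opp) -> no flip
Dir SW: opp run (4,4) capped by B -> flip
Dir S: first cell '.' (not opp) -> no flip
Dir SE: first cell '.' (not opp) -> no flip

Answer: (4,4)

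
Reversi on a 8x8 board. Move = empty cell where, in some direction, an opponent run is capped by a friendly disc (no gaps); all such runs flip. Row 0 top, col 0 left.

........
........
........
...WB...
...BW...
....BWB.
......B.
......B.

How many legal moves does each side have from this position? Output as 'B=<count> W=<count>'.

-- B to move --
(2,2): flips 3 -> legal
(2,3): flips 1 -> legal
(2,4): no bracket -> illegal
(3,2): flips 1 -> legal
(3,5): no bracket -> illegal
(4,2): no bracket -> illegal
(4,5): flips 1 -> legal
(4,6): no bracket -> illegal
(5,3): no bracket -> illegal
(6,4): no bracket -> illegal
(6,5): no bracket -> illegal
B mobility = 4
-- W to move --
(2,3): no bracket -> illegal
(2,4): flips 1 -> legal
(2,5): no bracket -> illegal
(3,2): no bracket -> illegal
(3,5): flips 1 -> legal
(4,2): flips 1 -> legal
(4,5): no bracket -> illegal
(4,6): no bracket -> illegal
(4,7): no bracket -> illegal
(5,2): no bracket -> illegal
(5,3): flips 2 -> legal
(5,7): flips 1 -> legal
(6,3): no bracket -> illegal
(6,4): flips 1 -> legal
(6,5): no bracket -> illegal
(6,7): no bracket -> illegal
(7,5): no bracket -> illegal
(7,7): flips 1 -> legal
W mobility = 7

Answer: B=4 W=7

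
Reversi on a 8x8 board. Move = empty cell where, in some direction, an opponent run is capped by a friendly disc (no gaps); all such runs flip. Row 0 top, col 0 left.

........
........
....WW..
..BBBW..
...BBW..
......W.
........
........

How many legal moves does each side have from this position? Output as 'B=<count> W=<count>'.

-- B to move --
(1,3): no bracket -> illegal
(1,4): flips 1 -> legal
(1,5): flips 1 -> legal
(1,6): flips 1 -> legal
(2,3): no bracket -> illegal
(2,6): flips 1 -> legal
(3,6): flips 1 -> legal
(4,6): flips 1 -> legal
(4,7): no bracket -> illegal
(5,4): no bracket -> illegal
(5,5): no bracket -> illegal
(5,7): no bracket -> illegal
(6,5): no bracket -> illegal
(6,6): no bracket -> illegal
(6,7): flips 2 -> legal
B mobility = 7
-- W to move --
(2,1): no bracket -> illegal
(2,2): no bracket -> illegal
(2,3): flips 1 -> legal
(3,1): flips 3 -> legal
(4,1): no bracket -> illegal
(4,2): flips 3 -> legal
(5,2): flips 2 -> legal
(5,3): flips 1 -> legal
(5,4): flips 2 -> legal
(5,5): no bracket -> illegal
W mobility = 6

Answer: B=7 W=6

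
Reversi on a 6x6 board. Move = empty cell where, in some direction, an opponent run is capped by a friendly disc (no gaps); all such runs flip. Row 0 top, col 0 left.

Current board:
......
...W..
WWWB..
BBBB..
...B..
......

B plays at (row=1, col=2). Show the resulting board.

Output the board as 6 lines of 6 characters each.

Place B at (1,2); scan 8 dirs for brackets.
Dir NW: first cell '.' (not opp) -> no flip
Dir N: first cell '.' (not opp) -> no flip
Dir NE: first cell '.' (not opp) -> no flip
Dir W: first cell '.' (not opp) -> no flip
Dir E: opp run (1,3), next='.' -> no flip
Dir SW: opp run (2,1) capped by B -> flip
Dir S: opp run (2,2) capped by B -> flip
Dir SE: first cell 'B' (not opp) -> no flip
All flips: (2,1) (2,2)

Answer: ......
..BW..
WBBB..
BBBB..
...B..
......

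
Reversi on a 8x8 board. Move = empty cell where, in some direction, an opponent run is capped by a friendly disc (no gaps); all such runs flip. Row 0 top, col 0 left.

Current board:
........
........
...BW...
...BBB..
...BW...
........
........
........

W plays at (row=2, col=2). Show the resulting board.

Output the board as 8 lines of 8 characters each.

Answer: ........
........
..WWW...
...WBB..
...BW...
........
........
........

Derivation:
Place W at (2,2); scan 8 dirs for brackets.
Dir NW: first cell '.' (not opp) -> no flip
Dir N: first cell '.' (not opp) -> no flip
Dir NE: first cell '.' (not opp) -> no flip
Dir W: first cell '.' (not opp) -> no flip
Dir E: opp run (2,3) capped by W -> flip
Dir SW: first cell '.' (not opp) -> no flip
Dir S: first cell '.' (not opp) -> no flip
Dir SE: opp run (3,3) capped by W -> flip
All flips: (2,3) (3,3)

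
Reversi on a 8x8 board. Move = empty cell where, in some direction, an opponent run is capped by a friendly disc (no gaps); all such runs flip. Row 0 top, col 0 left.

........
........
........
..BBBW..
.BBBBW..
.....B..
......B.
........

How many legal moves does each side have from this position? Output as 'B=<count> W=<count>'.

Answer: B=5 W=5

Derivation:
-- B to move --
(2,4): no bracket -> illegal
(2,5): flips 2 -> legal
(2,6): flips 1 -> legal
(3,6): flips 1 -> legal
(4,6): flips 1 -> legal
(5,4): no bracket -> illegal
(5,6): flips 1 -> legal
B mobility = 5
-- W to move --
(2,1): no bracket -> illegal
(2,2): no bracket -> illegal
(2,3): flips 1 -> legal
(2,4): no bracket -> illegal
(2,5): no bracket -> illegal
(3,0): no bracket -> illegal
(3,1): flips 3 -> legal
(4,0): flips 4 -> legal
(4,6): no bracket -> illegal
(5,0): no bracket -> illegal
(5,1): no bracket -> illegal
(5,2): no bracket -> illegal
(5,3): flips 1 -> legal
(5,4): no bracket -> illegal
(5,6): no bracket -> illegal
(5,7): no bracket -> illegal
(6,4): no bracket -> illegal
(6,5): flips 1 -> legal
(6,7): no bracket -> illegal
(7,5): no bracket -> illegal
(7,6): no bracket -> illegal
(7,7): no bracket -> illegal
W mobility = 5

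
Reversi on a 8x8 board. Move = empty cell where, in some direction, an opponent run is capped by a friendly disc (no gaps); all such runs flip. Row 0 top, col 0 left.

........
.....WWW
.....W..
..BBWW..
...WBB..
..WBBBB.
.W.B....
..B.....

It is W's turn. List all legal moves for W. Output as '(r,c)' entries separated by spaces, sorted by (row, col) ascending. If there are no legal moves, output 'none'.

Answer: (2,1) (2,3) (3,1) (4,6) (5,7) (6,2) (6,4) (6,5) (6,7) (7,3) (7,4)

Derivation:
(2,1): flips 1 -> legal
(2,2): no bracket -> illegal
(2,3): flips 1 -> legal
(2,4): no bracket -> illegal
(3,1): flips 2 -> legal
(3,6): no bracket -> illegal
(4,1): no bracket -> illegal
(4,2): no bracket -> illegal
(4,6): flips 2 -> legal
(4,7): no bracket -> illegal
(5,7): flips 4 -> legal
(6,2): flips 2 -> legal
(6,4): flips 2 -> legal
(6,5): flips 3 -> legal
(6,6): no bracket -> illegal
(6,7): flips 2 -> legal
(7,1): no bracket -> illegal
(7,3): flips 2 -> legal
(7,4): flips 1 -> legal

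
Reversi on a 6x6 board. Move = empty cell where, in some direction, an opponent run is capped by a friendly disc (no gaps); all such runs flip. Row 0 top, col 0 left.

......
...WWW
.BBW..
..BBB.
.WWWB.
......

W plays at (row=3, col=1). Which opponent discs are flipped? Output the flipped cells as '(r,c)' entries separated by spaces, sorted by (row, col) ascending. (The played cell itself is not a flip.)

Answer: (2,2)

Derivation:
Dir NW: first cell '.' (not opp) -> no flip
Dir N: opp run (2,1), next='.' -> no flip
Dir NE: opp run (2,2) capped by W -> flip
Dir W: first cell '.' (not opp) -> no flip
Dir E: opp run (3,2) (3,3) (3,4), next='.' -> no flip
Dir SW: first cell '.' (not opp) -> no flip
Dir S: first cell 'W' (not opp) -> no flip
Dir SE: first cell 'W' (not opp) -> no flip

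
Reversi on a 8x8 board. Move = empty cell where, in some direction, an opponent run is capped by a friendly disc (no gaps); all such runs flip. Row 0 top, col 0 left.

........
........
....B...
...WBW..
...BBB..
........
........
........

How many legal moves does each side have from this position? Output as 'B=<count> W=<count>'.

Answer: B=8 W=4

Derivation:
-- B to move --
(2,2): flips 1 -> legal
(2,3): flips 1 -> legal
(2,5): flips 1 -> legal
(2,6): flips 1 -> legal
(3,2): flips 1 -> legal
(3,6): flips 1 -> legal
(4,2): flips 1 -> legal
(4,6): flips 1 -> legal
B mobility = 8
-- W to move --
(1,3): flips 1 -> legal
(1,4): no bracket -> illegal
(1,5): flips 1 -> legal
(2,3): no bracket -> illegal
(2,5): no bracket -> illegal
(3,2): no bracket -> illegal
(3,6): no bracket -> illegal
(4,2): no bracket -> illegal
(4,6): no bracket -> illegal
(5,2): no bracket -> illegal
(5,3): flips 2 -> legal
(5,4): no bracket -> illegal
(5,5): flips 2 -> legal
(5,6): no bracket -> illegal
W mobility = 4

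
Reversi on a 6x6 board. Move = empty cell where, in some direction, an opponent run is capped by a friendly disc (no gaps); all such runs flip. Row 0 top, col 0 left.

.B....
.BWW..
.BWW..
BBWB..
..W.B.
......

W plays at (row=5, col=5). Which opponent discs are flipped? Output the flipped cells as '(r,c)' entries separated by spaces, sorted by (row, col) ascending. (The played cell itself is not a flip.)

Answer: (3,3) (4,4)

Derivation:
Dir NW: opp run (4,4) (3,3) capped by W -> flip
Dir N: first cell '.' (not opp) -> no flip
Dir NE: edge -> no flip
Dir W: first cell '.' (not opp) -> no flip
Dir E: edge -> no flip
Dir SW: edge -> no flip
Dir S: edge -> no flip
Dir SE: edge -> no flip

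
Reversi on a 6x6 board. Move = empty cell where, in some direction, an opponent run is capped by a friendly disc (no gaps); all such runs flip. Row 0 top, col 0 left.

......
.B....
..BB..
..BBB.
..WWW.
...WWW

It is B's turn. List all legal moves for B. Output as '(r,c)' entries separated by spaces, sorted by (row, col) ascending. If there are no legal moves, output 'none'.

(3,1): no bracket -> illegal
(3,5): no bracket -> illegal
(4,1): no bracket -> illegal
(4,5): no bracket -> illegal
(5,1): flips 1 -> legal
(5,2): flips 2 -> legal

Answer: (5,1) (5,2)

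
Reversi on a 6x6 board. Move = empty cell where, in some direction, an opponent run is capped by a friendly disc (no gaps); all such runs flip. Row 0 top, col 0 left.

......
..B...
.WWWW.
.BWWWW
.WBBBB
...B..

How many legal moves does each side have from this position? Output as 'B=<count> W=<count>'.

-- B to move --
(1,0): flips 2 -> legal
(1,1): flips 3 -> legal
(1,3): flips 3 -> legal
(1,4): flips 2 -> legal
(1,5): flips 2 -> legal
(2,0): no bracket -> illegal
(2,5): flips 2 -> legal
(3,0): flips 1 -> legal
(4,0): flips 1 -> legal
(5,0): no bracket -> illegal
(5,1): flips 1 -> legal
(5,2): no bracket -> illegal
B mobility = 9
-- W to move --
(0,1): flips 1 -> legal
(0,2): flips 1 -> legal
(0,3): flips 1 -> legal
(1,1): no bracket -> illegal
(1,3): no bracket -> illegal
(2,0): no bracket -> illegal
(3,0): flips 1 -> legal
(4,0): flips 1 -> legal
(5,1): flips 1 -> legal
(5,2): flips 2 -> legal
(5,4): flips 2 -> legal
(5,5): flips 2 -> legal
W mobility = 9

Answer: B=9 W=9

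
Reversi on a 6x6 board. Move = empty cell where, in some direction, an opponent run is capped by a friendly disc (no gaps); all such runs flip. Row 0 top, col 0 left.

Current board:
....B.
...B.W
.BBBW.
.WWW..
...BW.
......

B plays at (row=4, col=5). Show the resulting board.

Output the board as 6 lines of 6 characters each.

Place B at (4,5); scan 8 dirs for brackets.
Dir NW: first cell '.' (not opp) -> no flip
Dir N: first cell '.' (not opp) -> no flip
Dir NE: edge -> no flip
Dir W: opp run (4,4) capped by B -> flip
Dir E: edge -> no flip
Dir SW: first cell '.' (not opp) -> no flip
Dir S: first cell '.' (not opp) -> no flip
Dir SE: edge -> no flip
All flips: (4,4)

Answer: ....B.
...B.W
.BBBW.
.WWW..
...BBB
......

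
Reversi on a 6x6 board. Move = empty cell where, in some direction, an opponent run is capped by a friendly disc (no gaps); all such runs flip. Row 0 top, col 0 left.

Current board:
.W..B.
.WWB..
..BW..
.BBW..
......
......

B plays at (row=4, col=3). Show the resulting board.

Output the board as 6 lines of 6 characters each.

Place B at (4,3); scan 8 dirs for brackets.
Dir NW: first cell 'B' (not opp) -> no flip
Dir N: opp run (3,3) (2,3) capped by B -> flip
Dir NE: first cell '.' (not opp) -> no flip
Dir W: first cell '.' (not opp) -> no flip
Dir E: first cell '.' (not opp) -> no flip
Dir SW: first cell '.' (not opp) -> no flip
Dir S: first cell '.' (not opp) -> no flip
Dir SE: first cell '.' (not opp) -> no flip
All flips: (2,3) (3,3)

Answer: .W..B.
.WWB..
..BB..
.BBB..
...B..
......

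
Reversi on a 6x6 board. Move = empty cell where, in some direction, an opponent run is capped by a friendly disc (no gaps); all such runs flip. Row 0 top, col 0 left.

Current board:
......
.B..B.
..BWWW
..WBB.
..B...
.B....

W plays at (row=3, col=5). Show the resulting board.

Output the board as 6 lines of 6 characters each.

Place W at (3,5); scan 8 dirs for brackets.
Dir NW: first cell 'W' (not opp) -> no flip
Dir N: first cell 'W' (not opp) -> no flip
Dir NE: edge -> no flip
Dir W: opp run (3,4) (3,3) capped by W -> flip
Dir E: edge -> no flip
Dir SW: first cell '.' (not opp) -> no flip
Dir S: first cell '.' (not opp) -> no flip
Dir SE: edge -> no flip
All flips: (3,3) (3,4)

Answer: ......
.B..B.
..BWWW
..WWWW
..B...
.B....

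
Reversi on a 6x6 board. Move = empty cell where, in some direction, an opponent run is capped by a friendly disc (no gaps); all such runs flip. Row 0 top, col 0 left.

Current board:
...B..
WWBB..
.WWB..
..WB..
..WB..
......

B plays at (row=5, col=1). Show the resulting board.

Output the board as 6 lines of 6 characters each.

Place B at (5,1); scan 8 dirs for brackets.
Dir NW: first cell '.' (not opp) -> no flip
Dir N: first cell '.' (not opp) -> no flip
Dir NE: opp run (4,2) capped by B -> flip
Dir W: first cell '.' (not opp) -> no flip
Dir E: first cell '.' (not opp) -> no flip
Dir SW: edge -> no flip
Dir S: edge -> no flip
Dir SE: edge -> no flip
All flips: (4,2)

Answer: ...B..
WWBB..
.WWB..
..WB..
..BB..
.B....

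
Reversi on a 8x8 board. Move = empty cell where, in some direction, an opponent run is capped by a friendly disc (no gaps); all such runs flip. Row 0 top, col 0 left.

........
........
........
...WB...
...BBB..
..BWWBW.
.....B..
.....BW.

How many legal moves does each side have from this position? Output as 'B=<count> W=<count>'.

Answer: B=10 W=8

Derivation:
-- B to move --
(2,2): flips 1 -> legal
(2,3): flips 1 -> legal
(2,4): no bracket -> illegal
(3,2): flips 1 -> legal
(4,2): no bracket -> illegal
(4,6): no bracket -> illegal
(4,7): flips 1 -> legal
(5,7): flips 1 -> legal
(6,2): flips 1 -> legal
(6,3): flips 2 -> legal
(6,4): flips 1 -> legal
(6,6): no bracket -> illegal
(6,7): flips 1 -> legal
(7,7): flips 1 -> legal
B mobility = 10
-- W to move --
(2,3): flips 2 -> legal
(2,4): flips 2 -> legal
(2,5): no bracket -> illegal
(3,2): flips 1 -> legal
(3,5): flips 2 -> legal
(3,6): flips 1 -> legal
(4,1): no bracket -> illegal
(4,2): no bracket -> illegal
(4,6): no bracket -> illegal
(5,1): flips 1 -> legal
(6,1): no bracket -> illegal
(6,2): no bracket -> illegal
(6,3): no bracket -> illegal
(6,4): no bracket -> illegal
(6,6): flips 2 -> legal
(7,4): flips 2 -> legal
W mobility = 8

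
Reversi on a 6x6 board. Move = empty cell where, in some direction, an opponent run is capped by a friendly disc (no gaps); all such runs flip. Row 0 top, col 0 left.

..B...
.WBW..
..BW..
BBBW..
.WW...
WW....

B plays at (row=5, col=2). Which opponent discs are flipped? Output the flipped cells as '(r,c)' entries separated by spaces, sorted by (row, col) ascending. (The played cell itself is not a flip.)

Dir NW: opp run (4,1) capped by B -> flip
Dir N: opp run (4,2) capped by B -> flip
Dir NE: first cell '.' (not opp) -> no flip
Dir W: opp run (5,1) (5,0), next=edge -> no flip
Dir E: first cell '.' (not opp) -> no flip
Dir SW: edge -> no flip
Dir S: edge -> no flip
Dir SE: edge -> no flip

Answer: (4,1) (4,2)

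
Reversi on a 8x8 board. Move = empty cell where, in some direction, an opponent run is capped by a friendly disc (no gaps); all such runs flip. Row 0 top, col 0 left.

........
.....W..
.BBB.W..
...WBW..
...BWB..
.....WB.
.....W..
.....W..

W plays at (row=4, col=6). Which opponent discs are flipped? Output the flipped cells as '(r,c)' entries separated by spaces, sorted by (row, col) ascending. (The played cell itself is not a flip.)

Dir NW: first cell 'W' (not opp) -> no flip
Dir N: first cell '.' (not opp) -> no flip
Dir NE: first cell '.' (not opp) -> no flip
Dir W: opp run (4,5) capped by W -> flip
Dir E: first cell '.' (not opp) -> no flip
Dir SW: first cell 'W' (not opp) -> no flip
Dir S: opp run (5,6), next='.' -> no flip
Dir SE: first cell '.' (not opp) -> no flip

Answer: (4,5)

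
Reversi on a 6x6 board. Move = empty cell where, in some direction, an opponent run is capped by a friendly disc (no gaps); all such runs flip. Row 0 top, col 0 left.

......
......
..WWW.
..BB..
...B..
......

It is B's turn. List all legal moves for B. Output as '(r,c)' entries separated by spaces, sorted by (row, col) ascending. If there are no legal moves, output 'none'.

Answer: (1,1) (1,2) (1,3) (1,4) (1,5)

Derivation:
(1,1): flips 1 -> legal
(1,2): flips 1 -> legal
(1,3): flips 1 -> legal
(1,4): flips 1 -> legal
(1,5): flips 1 -> legal
(2,1): no bracket -> illegal
(2,5): no bracket -> illegal
(3,1): no bracket -> illegal
(3,4): no bracket -> illegal
(3,5): no bracket -> illegal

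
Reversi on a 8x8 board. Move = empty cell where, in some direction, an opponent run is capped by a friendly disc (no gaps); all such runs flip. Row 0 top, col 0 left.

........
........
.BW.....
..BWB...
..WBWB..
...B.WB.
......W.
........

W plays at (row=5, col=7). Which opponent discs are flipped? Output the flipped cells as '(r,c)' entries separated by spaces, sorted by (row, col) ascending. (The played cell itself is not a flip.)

Dir NW: first cell '.' (not opp) -> no flip
Dir N: first cell '.' (not opp) -> no flip
Dir NE: edge -> no flip
Dir W: opp run (5,6) capped by W -> flip
Dir E: edge -> no flip
Dir SW: first cell 'W' (not opp) -> no flip
Dir S: first cell '.' (not opp) -> no flip
Dir SE: edge -> no flip

Answer: (5,6)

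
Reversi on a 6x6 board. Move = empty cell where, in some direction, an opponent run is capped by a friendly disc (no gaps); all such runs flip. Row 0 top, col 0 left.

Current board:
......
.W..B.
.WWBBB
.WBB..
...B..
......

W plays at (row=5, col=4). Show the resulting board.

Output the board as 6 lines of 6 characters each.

Answer: ......
.W..B.
.WWBBB
.WWB..
...W..
....W.

Derivation:
Place W at (5,4); scan 8 dirs for brackets.
Dir NW: opp run (4,3) (3,2) capped by W -> flip
Dir N: first cell '.' (not opp) -> no flip
Dir NE: first cell '.' (not opp) -> no flip
Dir W: first cell '.' (not opp) -> no flip
Dir E: first cell '.' (not opp) -> no flip
Dir SW: edge -> no flip
Dir S: edge -> no flip
Dir SE: edge -> no flip
All flips: (3,2) (4,3)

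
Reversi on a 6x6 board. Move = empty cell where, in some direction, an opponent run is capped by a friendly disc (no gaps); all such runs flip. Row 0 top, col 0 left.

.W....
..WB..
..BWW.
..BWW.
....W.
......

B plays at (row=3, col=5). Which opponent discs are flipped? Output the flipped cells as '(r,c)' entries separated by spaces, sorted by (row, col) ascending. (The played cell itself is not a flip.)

Answer: (2,4) (3,3) (3,4)

Derivation:
Dir NW: opp run (2,4) capped by B -> flip
Dir N: first cell '.' (not opp) -> no flip
Dir NE: edge -> no flip
Dir W: opp run (3,4) (3,3) capped by B -> flip
Dir E: edge -> no flip
Dir SW: opp run (4,4), next='.' -> no flip
Dir S: first cell '.' (not opp) -> no flip
Dir SE: edge -> no flip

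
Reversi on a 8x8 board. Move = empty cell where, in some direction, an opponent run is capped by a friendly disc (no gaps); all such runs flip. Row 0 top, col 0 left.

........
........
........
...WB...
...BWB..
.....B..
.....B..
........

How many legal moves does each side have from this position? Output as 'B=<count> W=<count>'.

-- B to move --
(2,2): flips 2 -> legal
(2,3): flips 1 -> legal
(2,4): no bracket -> illegal
(3,2): flips 1 -> legal
(3,5): no bracket -> illegal
(4,2): no bracket -> illegal
(5,3): no bracket -> illegal
(5,4): flips 1 -> legal
B mobility = 4
-- W to move --
(2,3): no bracket -> illegal
(2,4): flips 1 -> legal
(2,5): no bracket -> illegal
(3,2): no bracket -> illegal
(3,5): flips 1 -> legal
(3,6): no bracket -> illegal
(4,2): flips 1 -> legal
(4,6): flips 1 -> legal
(5,2): no bracket -> illegal
(5,3): flips 1 -> legal
(5,4): no bracket -> illegal
(5,6): no bracket -> illegal
(6,4): no bracket -> illegal
(6,6): flips 1 -> legal
(7,4): no bracket -> illegal
(7,5): no bracket -> illegal
(7,6): no bracket -> illegal
W mobility = 6

Answer: B=4 W=6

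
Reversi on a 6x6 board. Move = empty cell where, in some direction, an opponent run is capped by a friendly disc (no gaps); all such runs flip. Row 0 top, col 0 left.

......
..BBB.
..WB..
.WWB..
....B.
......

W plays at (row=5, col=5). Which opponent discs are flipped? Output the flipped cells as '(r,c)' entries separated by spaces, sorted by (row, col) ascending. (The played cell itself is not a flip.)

Answer: (3,3) (4,4)

Derivation:
Dir NW: opp run (4,4) (3,3) capped by W -> flip
Dir N: first cell '.' (not opp) -> no flip
Dir NE: edge -> no flip
Dir W: first cell '.' (not opp) -> no flip
Dir E: edge -> no flip
Dir SW: edge -> no flip
Dir S: edge -> no flip
Dir SE: edge -> no flip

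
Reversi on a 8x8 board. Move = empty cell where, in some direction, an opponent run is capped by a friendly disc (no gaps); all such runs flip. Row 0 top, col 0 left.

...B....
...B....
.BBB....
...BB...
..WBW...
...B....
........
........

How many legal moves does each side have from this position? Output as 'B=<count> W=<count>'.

-- B to move --
(3,1): flips 1 -> legal
(3,2): no bracket -> illegal
(3,5): flips 1 -> legal
(4,1): flips 1 -> legal
(4,5): flips 1 -> legal
(5,1): flips 1 -> legal
(5,2): no bracket -> illegal
(5,4): flips 1 -> legal
(5,5): flips 1 -> legal
B mobility = 7
-- W to move --
(0,2): no bracket -> illegal
(0,4): no bracket -> illegal
(1,0): no bracket -> illegal
(1,1): flips 2 -> legal
(1,2): no bracket -> illegal
(1,4): no bracket -> illegal
(2,0): no bracket -> illegal
(2,4): flips 2 -> legal
(2,5): no bracket -> illegal
(3,0): no bracket -> illegal
(3,1): no bracket -> illegal
(3,2): no bracket -> illegal
(3,5): no bracket -> illegal
(4,5): no bracket -> illegal
(5,2): no bracket -> illegal
(5,4): no bracket -> illegal
(6,2): flips 1 -> legal
(6,3): no bracket -> illegal
(6,4): flips 1 -> legal
W mobility = 4

Answer: B=7 W=4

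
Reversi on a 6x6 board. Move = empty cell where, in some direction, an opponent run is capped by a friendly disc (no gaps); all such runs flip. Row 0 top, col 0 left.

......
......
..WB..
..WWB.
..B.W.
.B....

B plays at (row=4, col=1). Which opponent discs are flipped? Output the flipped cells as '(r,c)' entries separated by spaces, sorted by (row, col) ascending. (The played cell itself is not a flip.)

Answer: (3,2)

Derivation:
Dir NW: first cell '.' (not opp) -> no flip
Dir N: first cell '.' (not opp) -> no flip
Dir NE: opp run (3,2) capped by B -> flip
Dir W: first cell '.' (not opp) -> no flip
Dir E: first cell 'B' (not opp) -> no flip
Dir SW: first cell '.' (not opp) -> no flip
Dir S: first cell 'B' (not opp) -> no flip
Dir SE: first cell '.' (not opp) -> no flip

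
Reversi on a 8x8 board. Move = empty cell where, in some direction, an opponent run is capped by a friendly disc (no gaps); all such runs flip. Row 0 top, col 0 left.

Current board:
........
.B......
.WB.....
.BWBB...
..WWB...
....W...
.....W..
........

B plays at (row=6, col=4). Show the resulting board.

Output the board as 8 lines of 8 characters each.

Place B at (6,4); scan 8 dirs for brackets.
Dir NW: first cell '.' (not opp) -> no flip
Dir N: opp run (5,4) capped by B -> flip
Dir NE: first cell '.' (not opp) -> no flip
Dir W: first cell '.' (not opp) -> no flip
Dir E: opp run (6,5), next='.' -> no flip
Dir SW: first cell '.' (not opp) -> no flip
Dir S: first cell '.' (not opp) -> no flip
Dir SE: first cell '.' (not opp) -> no flip
All flips: (5,4)

Answer: ........
.B......
.WB.....
.BWBB...
..WWB...
....B...
....BW..
........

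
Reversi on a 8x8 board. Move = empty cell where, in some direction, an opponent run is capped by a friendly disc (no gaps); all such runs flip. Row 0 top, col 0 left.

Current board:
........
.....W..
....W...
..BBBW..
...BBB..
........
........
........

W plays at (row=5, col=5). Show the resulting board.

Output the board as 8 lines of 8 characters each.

Place W at (5,5); scan 8 dirs for brackets.
Dir NW: opp run (4,4) (3,3), next='.' -> no flip
Dir N: opp run (4,5) capped by W -> flip
Dir NE: first cell '.' (not opp) -> no flip
Dir W: first cell '.' (not opp) -> no flip
Dir E: first cell '.' (not opp) -> no flip
Dir SW: first cell '.' (not opp) -> no flip
Dir S: first cell '.' (not opp) -> no flip
Dir SE: first cell '.' (not opp) -> no flip
All flips: (4,5)

Answer: ........
.....W..
....W...
..BBBW..
...BBW..
.....W..
........
........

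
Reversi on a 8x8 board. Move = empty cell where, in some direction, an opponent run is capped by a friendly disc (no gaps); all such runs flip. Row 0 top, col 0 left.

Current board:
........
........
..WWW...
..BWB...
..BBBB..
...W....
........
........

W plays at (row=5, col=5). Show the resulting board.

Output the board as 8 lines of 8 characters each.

Place W at (5,5); scan 8 dirs for brackets.
Dir NW: opp run (4,4) capped by W -> flip
Dir N: opp run (4,5), next='.' -> no flip
Dir NE: first cell '.' (not opp) -> no flip
Dir W: first cell '.' (not opp) -> no flip
Dir E: first cell '.' (not opp) -> no flip
Dir SW: first cell '.' (not opp) -> no flip
Dir S: first cell '.' (not opp) -> no flip
Dir SE: first cell '.' (not opp) -> no flip
All flips: (4,4)

Answer: ........
........
..WWW...
..BWB...
..BBWB..
...W.W..
........
........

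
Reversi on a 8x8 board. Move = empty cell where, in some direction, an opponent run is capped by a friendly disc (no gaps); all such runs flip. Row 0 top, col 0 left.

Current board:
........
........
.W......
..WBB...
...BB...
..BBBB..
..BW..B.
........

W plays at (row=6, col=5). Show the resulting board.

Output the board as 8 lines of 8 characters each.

Place W at (6,5); scan 8 dirs for brackets.
Dir NW: opp run (5,4) (4,3) capped by W -> flip
Dir N: opp run (5,5), next='.' -> no flip
Dir NE: first cell '.' (not opp) -> no flip
Dir W: first cell '.' (not opp) -> no flip
Dir E: opp run (6,6), next='.' -> no flip
Dir SW: first cell '.' (not opp) -> no flip
Dir S: first cell '.' (not opp) -> no flip
Dir SE: first cell '.' (not opp) -> no flip
All flips: (4,3) (5,4)

Answer: ........
........
.W......
..WBB...
...WB...
..BBWB..
..BW.WB.
........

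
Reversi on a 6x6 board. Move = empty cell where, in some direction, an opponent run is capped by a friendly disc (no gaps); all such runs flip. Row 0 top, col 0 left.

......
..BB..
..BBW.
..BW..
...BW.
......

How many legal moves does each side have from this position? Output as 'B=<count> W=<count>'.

-- B to move --
(1,4): no bracket -> illegal
(1,5): no bracket -> illegal
(2,5): flips 1 -> legal
(3,4): flips 1 -> legal
(3,5): flips 1 -> legal
(4,2): no bracket -> illegal
(4,5): flips 1 -> legal
(5,3): no bracket -> illegal
(5,4): no bracket -> illegal
(5,5): flips 2 -> legal
B mobility = 5
-- W to move --
(0,1): no bracket -> illegal
(0,2): flips 1 -> legal
(0,3): flips 2 -> legal
(0,4): no bracket -> illegal
(1,1): flips 1 -> legal
(1,4): no bracket -> illegal
(2,1): flips 2 -> legal
(3,1): flips 1 -> legal
(3,4): no bracket -> illegal
(4,1): no bracket -> illegal
(4,2): flips 1 -> legal
(5,2): no bracket -> illegal
(5,3): flips 1 -> legal
(5,4): no bracket -> illegal
W mobility = 7

Answer: B=5 W=7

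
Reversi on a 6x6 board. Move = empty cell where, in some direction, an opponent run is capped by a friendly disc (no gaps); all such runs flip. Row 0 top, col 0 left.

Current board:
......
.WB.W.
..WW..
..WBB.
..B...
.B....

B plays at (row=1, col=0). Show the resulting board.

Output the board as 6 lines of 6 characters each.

Answer: ......
BBB.W.
..WW..
..WBB.
..B...
.B....

Derivation:
Place B at (1,0); scan 8 dirs for brackets.
Dir NW: edge -> no flip
Dir N: first cell '.' (not opp) -> no flip
Dir NE: first cell '.' (not opp) -> no flip
Dir W: edge -> no flip
Dir E: opp run (1,1) capped by B -> flip
Dir SW: edge -> no flip
Dir S: first cell '.' (not opp) -> no flip
Dir SE: first cell '.' (not opp) -> no flip
All flips: (1,1)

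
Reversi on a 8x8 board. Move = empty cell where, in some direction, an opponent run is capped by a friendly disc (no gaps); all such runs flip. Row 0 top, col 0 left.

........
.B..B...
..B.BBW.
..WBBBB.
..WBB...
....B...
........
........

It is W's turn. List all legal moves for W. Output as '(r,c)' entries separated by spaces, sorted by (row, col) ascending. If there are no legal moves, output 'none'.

Answer: (1,2) (1,5) (2,3) (3,7) (4,5) (4,6) (5,3) (6,5)

Derivation:
(0,0): no bracket -> illegal
(0,1): no bracket -> illegal
(0,2): no bracket -> illegal
(0,3): no bracket -> illegal
(0,4): no bracket -> illegal
(0,5): no bracket -> illegal
(1,0): no bracket -> illegal
(1,2): flips 1 -> legal
(1,3): no bracket -> illegal
(1,5): flips 2 -> legal
(1,6): no bracket -> illegal
(2,0): no bracket -> illegal
(2,1): no bracket -> illegal
(2,3): flips 2 -> legal
(2,7): no bracket -> illegal
(3,1): no bracket -> illegal
(3,7): flips 4 -> legal
(4,5): flips 2 -> legal
(4,6): flips 1 -> legal
(4,7): no bracket -> illegal
(5,2): no bracket -> illegal
(5,3): flips 2 -> legal
(5,5): no bracket -> illegal
(6,3): no bracket -> illegal
(6,4): no bracket -> illegal
(6,5): flips 2 -> legal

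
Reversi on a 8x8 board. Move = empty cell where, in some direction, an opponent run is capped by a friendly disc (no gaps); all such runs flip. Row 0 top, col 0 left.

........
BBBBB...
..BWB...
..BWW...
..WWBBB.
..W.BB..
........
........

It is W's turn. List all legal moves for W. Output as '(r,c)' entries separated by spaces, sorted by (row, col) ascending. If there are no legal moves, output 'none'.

(0,0): flips 2 -> legal
(0,1): flips 1 -> legal
(0,2): flips 3 -> legal
(0,3): flips 1 -> legal
(0,4): flips 2 -> legal
(0,5): flips 1 -> legal
(1,5): flips 1 -> legal
(2,0): no bracket -> illegal
(2,1): flips 2 -> legal
(2,5): flips 1 -> legal
(3,1): flips 1 -> legal
(3,5): no bracket -> illegal
(3,6): no bracket -> illegal
(3,7): no bracket -> illegal
(4,1): flips 1 -> legal
(4,7): flips 3 -> legal
(5,3): no bracket -> illegal
(5,6): flips 1 -> legal
(5,7): no bracket -> illegal
(6,3): no bracket -> illegal
(6,4): flips 2 -> legal
(6,5): flips 1 -> legal
(6,6): flips 2 -> legal

Answer: (0,0) (0,1) (0,2) (0,3) (0,4) (0,5) (1,5) (2,1) (2,5) (3,1) (4,1) (4,7) (5,6) (6,4) (6,5) (6,6)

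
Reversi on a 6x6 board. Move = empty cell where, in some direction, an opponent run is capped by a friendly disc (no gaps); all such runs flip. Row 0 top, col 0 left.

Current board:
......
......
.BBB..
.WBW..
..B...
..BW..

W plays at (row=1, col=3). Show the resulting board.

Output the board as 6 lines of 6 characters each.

Answer: ......
...W..
.BWW..
.WBW..
..B...
..BW..

Derivation:
Place W at (1,3); scan 8 dirs for brackets.
Dir NW: first cell '.' (not opp) -> no flip
Dir N: first cell '.' (not opp) -> no flip
Dir NE: first cell '.' (not opp) -> no flip
Dir W: first cell '.' (not opp) -> no flip
Dir E: first cell '.' (not opp) -> no flip
Dir SW: opp run (2,2) capped by W -> flip
Dir S: opp run (2,3) capped by W -> flip
Dir SE: first cell '.' (not opp) -> no flip
All flips: (2,2) (2,3)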